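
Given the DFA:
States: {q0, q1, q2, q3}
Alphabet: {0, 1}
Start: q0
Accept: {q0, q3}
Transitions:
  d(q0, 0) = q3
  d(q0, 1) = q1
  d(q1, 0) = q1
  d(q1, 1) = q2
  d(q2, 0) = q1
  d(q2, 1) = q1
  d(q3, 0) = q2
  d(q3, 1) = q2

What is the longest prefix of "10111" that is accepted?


Run the DFA, marking each prefix where the state is accepting:
  "" -> q0 [accept]
  "1" -> q1 [reject]
  "10" -> q1 [reject]
  "101" -> q2 [reject]
  "1011" -> q1 [reject]
  "10111" -> q2 [reject]

""


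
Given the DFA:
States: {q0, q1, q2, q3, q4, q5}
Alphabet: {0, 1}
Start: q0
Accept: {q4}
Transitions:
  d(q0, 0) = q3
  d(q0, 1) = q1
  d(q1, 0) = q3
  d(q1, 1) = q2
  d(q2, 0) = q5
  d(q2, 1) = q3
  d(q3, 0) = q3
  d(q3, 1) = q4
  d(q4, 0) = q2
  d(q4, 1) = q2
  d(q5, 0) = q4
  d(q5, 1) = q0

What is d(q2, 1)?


Looking up transition d(q2, 1)

q3


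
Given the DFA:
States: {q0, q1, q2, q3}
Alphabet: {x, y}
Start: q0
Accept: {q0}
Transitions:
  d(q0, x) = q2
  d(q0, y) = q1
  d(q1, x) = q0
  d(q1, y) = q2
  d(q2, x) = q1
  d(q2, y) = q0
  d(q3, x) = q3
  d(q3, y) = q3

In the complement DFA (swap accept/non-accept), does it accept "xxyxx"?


Trace: q0 -> q2 -> q1 -> q2 -> q1 -> q0
Final: q0
Original accept: {q0}
Complement: q0 is in original accept

No, complement rejects (original accepts)


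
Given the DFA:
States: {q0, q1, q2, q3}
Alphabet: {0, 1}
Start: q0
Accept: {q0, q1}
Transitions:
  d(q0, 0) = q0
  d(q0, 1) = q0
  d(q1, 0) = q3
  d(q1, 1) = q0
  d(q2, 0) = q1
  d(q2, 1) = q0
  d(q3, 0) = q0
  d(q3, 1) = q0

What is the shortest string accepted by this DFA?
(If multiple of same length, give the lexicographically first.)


BFS by string length (lex-first path to each state shown):
  len 0: q0<-""
Found accept state at length 0.

"" (empty string)


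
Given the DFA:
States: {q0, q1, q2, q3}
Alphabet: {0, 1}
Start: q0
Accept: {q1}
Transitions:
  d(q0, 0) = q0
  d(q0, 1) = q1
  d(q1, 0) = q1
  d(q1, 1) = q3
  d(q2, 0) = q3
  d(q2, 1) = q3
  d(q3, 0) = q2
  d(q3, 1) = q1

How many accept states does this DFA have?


Accept states listed: {q1}
Counting: q1(1)

1


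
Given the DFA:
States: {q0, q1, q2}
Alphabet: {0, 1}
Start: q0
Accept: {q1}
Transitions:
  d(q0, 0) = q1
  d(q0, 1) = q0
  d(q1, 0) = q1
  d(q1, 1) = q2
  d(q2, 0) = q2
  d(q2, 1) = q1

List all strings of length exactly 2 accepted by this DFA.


All strings of length 2: 4 total
Accepted: 2

"00", "10"


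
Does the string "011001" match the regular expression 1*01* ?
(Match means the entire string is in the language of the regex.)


|string| = 6; first = '0'; last = '1'

No, "011001" does not match 1*01*


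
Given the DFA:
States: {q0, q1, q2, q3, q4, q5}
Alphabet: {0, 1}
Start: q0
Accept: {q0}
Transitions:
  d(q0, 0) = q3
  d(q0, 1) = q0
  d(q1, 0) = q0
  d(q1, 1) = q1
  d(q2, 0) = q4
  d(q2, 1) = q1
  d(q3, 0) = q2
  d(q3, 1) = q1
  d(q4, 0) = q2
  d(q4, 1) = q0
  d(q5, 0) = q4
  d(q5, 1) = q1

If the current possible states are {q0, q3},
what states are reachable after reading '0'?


Apply transition on '0' from each current state:
  d(q0, 0) = q3
  d(q3, 0) = q2

{q2, q3}


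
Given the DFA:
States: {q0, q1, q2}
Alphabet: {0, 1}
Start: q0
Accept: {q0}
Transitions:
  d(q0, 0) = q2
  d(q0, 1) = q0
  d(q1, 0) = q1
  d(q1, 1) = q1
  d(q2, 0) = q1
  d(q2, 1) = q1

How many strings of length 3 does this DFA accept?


Enumerating all length-3 strings:
  "000" -> q1 [reject]
  "001" -> q1 [reject]
  "010" -> q1 [reject]
  "011" -> q1 [reject]
  "100" -> q1 [reject]
  "101" -> q1 [reject]
  "110" -> q2 [reject]
  "111" -> q0 [accept]

1 out of 8


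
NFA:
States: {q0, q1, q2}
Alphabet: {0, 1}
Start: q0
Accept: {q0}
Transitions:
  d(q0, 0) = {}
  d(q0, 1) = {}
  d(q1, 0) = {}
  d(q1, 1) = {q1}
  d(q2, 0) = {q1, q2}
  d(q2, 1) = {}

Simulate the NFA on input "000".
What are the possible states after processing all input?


Start: {q0}
  --0--> {}
  --0--> {}
  --0--> {}

{} (empty set, no valid transitions)


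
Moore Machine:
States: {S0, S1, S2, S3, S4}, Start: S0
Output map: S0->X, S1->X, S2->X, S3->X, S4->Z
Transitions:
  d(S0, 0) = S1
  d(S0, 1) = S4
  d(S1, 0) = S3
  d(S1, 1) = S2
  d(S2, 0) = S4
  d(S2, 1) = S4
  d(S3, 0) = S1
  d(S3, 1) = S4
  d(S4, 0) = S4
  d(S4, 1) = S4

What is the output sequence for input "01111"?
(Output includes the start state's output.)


Start: S0 (output X)
  --0--> S1 (output X)
  --1--> S2 (output X)
  --1--> S4 (output Z)
  --1--> S4 (output Z)
  --1--> S4 (output Z)

"XXXZZZ"


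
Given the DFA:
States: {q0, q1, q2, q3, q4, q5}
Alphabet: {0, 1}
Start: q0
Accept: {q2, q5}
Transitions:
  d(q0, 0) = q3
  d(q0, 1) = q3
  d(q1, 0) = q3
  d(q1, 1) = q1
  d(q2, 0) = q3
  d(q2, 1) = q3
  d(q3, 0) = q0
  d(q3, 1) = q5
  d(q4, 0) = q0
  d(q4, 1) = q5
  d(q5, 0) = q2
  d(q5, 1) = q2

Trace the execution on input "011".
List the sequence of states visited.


Input: 011
d(q0, 0) = q3
d(q3, 1) = q5
d(q5, 1) = q2


q0 -> q3 -> q5 -> q2


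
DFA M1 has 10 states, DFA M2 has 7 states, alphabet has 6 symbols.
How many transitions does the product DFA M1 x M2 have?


Product DFA has 10 * 7 = 70 states.
Each has 6 transitions: 70 * 6 = 420

420


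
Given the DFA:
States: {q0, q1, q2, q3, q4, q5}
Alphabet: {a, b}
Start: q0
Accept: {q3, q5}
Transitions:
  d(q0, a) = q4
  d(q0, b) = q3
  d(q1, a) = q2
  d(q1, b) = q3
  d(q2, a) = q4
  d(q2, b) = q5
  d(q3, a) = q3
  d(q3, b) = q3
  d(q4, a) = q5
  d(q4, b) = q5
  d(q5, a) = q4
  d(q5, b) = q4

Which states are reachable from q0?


BFS from q0:
  layer 0: {q0}
  layer 1: {q3, q4}
  layer 2: {q5}

{q0, q3, q4, q5}


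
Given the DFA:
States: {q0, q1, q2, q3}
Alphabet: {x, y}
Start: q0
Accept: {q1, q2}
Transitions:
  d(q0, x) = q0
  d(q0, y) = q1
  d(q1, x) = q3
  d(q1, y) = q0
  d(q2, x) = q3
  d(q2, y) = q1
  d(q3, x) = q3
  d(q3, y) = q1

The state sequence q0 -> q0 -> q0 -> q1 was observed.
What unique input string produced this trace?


Trace back each transition to find the symbol:
  q0 --[x]--> q0
  q0 --[x]--> q0
  q0 --[y]--> q1

"xxy"


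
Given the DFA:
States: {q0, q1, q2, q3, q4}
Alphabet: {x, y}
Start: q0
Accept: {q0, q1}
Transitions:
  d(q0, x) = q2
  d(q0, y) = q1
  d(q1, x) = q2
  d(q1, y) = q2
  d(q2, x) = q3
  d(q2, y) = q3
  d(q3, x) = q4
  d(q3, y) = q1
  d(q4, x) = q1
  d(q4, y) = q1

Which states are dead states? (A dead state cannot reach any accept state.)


Forward reachability from each state:
  q0 -> reaches accept state q0 (live)
  q1 -> reaches accept state q1 (live)
  q2 -> reaches accept state q1 (live)
  q3 -> reaches accept state q1 (live)
  q4 -> reaches accept state q1 (live)

None (all states can reach an accept state)


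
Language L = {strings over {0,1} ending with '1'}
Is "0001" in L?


last symbol = '1'

Yes, "0001" is in L


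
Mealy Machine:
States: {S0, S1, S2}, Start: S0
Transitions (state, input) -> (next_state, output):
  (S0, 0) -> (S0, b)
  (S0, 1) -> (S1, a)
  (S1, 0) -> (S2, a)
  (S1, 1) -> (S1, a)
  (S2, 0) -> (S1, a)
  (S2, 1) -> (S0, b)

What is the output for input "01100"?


Step-by-step:
  (S0, 0) -> (S0, b)
  (S0, 1) -> (S1, a)
  (S1, 1) -> (S1, a)
  (S1, 0) -> (S2, a)
  (S2, 0) -> (S1, a)

"baaaa"


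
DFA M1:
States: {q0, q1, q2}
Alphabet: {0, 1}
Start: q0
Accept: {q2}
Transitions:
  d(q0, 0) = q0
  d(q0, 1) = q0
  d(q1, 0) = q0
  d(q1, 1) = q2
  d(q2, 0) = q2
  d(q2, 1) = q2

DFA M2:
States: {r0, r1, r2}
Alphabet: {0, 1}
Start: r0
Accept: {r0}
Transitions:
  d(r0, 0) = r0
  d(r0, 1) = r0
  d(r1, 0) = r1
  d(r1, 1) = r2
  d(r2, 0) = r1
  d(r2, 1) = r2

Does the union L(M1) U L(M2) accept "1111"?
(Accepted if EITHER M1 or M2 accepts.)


M1: final=q0 accepted=False
M2: final=r0 accepted=True

Yes, union accepts


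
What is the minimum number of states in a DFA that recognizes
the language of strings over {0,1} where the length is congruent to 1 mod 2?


States track (length) mod 2.
Need 2 states: one per remainder 0..1; accept = remainder 1.

2


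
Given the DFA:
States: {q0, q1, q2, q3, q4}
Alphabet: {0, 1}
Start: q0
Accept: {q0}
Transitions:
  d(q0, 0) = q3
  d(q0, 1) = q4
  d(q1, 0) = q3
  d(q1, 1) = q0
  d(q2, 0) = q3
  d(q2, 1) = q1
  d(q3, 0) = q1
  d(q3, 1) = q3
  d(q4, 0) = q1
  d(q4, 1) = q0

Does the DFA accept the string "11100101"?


Trace: q0 -> q4 -> q0 -> q4 -> q1 -> q3 -> q3 -> q1 -> q0
Final state: q0
Accept states: {q0}

Yes, accepted (final state q0 is an accept state)


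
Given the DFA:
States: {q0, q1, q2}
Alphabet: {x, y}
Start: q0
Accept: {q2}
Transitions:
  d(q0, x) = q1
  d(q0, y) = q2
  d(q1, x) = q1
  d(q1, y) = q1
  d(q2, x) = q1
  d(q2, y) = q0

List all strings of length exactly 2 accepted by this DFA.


All strings of length 2: 4 total
Accepted: 0

None


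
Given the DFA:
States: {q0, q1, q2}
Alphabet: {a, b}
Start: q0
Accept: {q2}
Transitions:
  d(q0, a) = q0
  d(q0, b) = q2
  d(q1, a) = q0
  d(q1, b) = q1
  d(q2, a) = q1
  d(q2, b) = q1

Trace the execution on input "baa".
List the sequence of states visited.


Input: baa
d(q0, b) = q2
d(q2, a) = q1
d(q1, a) = q0


q0 -> q2 -> q1 -> q0


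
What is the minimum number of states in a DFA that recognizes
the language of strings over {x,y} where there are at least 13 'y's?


States: count = 0, 1, ..., 12, and a final '>= 13' state.
Total: 13 + 1 = 14. Accept = '>= 13' state.

14


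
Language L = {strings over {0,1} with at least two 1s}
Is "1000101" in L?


count('1') = 3

Yes, "1000101" is in L


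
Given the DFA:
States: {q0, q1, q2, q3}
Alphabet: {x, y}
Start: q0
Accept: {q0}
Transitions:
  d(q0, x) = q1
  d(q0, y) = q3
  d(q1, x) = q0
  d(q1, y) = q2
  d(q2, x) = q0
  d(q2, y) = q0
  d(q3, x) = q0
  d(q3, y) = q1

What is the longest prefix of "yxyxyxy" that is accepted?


Run the DFA, marking each prefix where the state is accepting:
  "" -> q0 [accept]
  "y" -> q3 [reject]
  "yx" -> q0 [accept]
  "yxy" -> q3 [reject]
  "yxyx" -> q0 [accept]
  "yxyxy" -> q3 [reject]
  "yxyxyx" -> q0 [accept]
  "yxyxyxy" -> q3 [reject]

"yxyxyx"


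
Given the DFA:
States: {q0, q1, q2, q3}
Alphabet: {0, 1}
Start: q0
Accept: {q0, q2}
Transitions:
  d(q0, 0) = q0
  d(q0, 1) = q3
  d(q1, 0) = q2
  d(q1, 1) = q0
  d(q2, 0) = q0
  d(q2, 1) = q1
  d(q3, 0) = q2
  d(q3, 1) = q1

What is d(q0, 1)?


Looking up transition d(q0, 1)

q3


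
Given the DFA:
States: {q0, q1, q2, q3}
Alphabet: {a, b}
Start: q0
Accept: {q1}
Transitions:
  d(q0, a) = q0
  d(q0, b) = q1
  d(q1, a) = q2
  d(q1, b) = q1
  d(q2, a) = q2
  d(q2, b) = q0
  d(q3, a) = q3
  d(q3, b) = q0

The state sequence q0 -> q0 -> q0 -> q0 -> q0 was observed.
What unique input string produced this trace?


Trace back each transition to find the symbol:
  q0 --[a]--> q0
  q0 --[a]--> q0
  q0 --[a]--> q0
  q0 --[a]--> q0

"aaaa"


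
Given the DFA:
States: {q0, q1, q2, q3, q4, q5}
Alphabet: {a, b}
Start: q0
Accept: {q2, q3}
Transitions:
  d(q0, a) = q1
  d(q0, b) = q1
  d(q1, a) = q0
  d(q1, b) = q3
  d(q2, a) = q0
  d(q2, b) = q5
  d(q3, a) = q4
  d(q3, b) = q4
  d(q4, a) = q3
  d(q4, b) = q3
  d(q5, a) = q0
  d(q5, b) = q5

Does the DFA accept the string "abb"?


Trace: q0 -> q1 -> q3 -> q4
Final state: q4
Accept states: {q2, q3}

No, rejected (final state q4 is not an accept state)


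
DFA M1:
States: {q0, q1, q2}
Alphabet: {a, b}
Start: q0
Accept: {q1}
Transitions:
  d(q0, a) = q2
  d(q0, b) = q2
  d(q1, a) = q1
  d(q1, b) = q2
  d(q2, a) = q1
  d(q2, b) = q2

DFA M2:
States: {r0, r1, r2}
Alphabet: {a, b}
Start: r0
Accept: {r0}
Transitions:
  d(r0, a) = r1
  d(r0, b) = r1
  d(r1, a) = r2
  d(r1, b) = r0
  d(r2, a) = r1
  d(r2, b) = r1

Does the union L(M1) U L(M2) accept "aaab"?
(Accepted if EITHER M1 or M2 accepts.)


M1: final=q2 accepted=False
M2: final=r0 accepted=True

Yes, union accepts


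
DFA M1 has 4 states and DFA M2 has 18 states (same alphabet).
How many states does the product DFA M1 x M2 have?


Product construction pairs every M1 state with every M2 state.
4 * 18 = 72

72


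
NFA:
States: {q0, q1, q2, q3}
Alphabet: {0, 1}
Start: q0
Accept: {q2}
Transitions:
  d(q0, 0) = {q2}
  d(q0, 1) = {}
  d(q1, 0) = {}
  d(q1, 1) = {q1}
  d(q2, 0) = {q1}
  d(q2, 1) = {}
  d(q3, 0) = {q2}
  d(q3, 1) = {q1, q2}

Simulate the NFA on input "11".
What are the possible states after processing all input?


Start: {q0}
  --1--> {}
  --1--> {}

{} (empty set, no valid transitions)


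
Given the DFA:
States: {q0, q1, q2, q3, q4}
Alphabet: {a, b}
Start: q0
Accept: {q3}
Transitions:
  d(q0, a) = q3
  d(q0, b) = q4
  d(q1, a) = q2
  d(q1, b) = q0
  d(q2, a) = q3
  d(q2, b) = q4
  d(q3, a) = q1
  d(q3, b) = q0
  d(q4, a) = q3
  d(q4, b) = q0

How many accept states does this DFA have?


Accept states listed: {q3}
Counting: q3(1)

1


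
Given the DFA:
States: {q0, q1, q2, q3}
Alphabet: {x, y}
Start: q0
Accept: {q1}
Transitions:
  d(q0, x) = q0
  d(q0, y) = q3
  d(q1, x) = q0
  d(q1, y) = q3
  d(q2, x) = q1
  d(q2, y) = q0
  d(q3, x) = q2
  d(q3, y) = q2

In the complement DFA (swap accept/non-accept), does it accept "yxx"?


Trace: q0 -> q3 -> q2 -> q1
Final: q1
Original accept: {q1}
Complement: q1 is in original accept

No, complement rejects (original accepts)


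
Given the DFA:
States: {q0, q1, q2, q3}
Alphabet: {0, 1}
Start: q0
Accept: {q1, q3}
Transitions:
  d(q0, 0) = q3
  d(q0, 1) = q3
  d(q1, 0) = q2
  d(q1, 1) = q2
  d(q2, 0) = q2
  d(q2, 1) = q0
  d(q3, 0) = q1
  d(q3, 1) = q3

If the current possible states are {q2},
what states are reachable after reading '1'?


Apply transition on '1' from each current state:
  d(q2, 1) = q0

{q0}


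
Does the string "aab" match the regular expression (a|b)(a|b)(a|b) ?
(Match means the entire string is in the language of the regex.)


|string| = 3; first = 'a'; last = 'b'

Yes, "aab" matches (a|b)(a|b)(a|b)


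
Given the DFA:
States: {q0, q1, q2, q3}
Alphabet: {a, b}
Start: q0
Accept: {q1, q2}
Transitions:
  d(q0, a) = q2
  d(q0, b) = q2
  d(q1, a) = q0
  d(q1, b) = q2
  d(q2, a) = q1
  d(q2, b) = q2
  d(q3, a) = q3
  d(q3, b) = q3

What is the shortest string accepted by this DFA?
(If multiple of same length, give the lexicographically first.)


BFS by string length (lex-first path to each state shown):
  len 0: q0<-""
  len 1: q2<-"a"
Found accept state at length 1.

"a"


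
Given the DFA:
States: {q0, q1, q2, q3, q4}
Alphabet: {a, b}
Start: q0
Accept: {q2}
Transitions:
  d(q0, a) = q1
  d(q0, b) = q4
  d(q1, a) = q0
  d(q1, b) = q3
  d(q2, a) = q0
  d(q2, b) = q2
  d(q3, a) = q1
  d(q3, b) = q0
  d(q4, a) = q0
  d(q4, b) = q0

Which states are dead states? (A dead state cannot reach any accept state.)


Forward reachability from each state:
  q0 -> reaches {q0, q1, q3, q4}, no accept state (dead)
  q1 -> reaches {q0, q1, q3, q4}, no accept state (dead)
  q2 -> reaches accept state q2 (live)
  q3 -> reaches {q0, q1, q3, q4}, no accept state (dead)
  q4 -> reaches {q0, q1, q3, q4}, no accept state (dead)

{q0, q1, q3, q4}


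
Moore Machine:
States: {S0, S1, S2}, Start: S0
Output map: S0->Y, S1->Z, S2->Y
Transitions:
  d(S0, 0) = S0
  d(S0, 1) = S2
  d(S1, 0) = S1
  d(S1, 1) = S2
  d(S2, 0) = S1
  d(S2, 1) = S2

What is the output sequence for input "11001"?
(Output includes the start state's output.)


Start: S0 (output Y)
  --1--> S2 (output Y)
  --1--> S2 (output Y)
  --0--> S1 (output Z)
  --0--> S1 (output Z)
  --1--> S2 (output Y)

"YYYZZY"


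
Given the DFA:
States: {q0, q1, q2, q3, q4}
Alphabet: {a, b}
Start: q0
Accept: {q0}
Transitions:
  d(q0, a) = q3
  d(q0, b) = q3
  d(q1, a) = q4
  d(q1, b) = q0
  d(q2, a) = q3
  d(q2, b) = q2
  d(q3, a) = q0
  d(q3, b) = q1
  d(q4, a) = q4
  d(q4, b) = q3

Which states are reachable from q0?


BFS from q0:
  layer 0: {q0}
  layer 1: {q3}
  layer 2: {q1}
  layer 3: {q4}

{q0, q1, q3, q4}


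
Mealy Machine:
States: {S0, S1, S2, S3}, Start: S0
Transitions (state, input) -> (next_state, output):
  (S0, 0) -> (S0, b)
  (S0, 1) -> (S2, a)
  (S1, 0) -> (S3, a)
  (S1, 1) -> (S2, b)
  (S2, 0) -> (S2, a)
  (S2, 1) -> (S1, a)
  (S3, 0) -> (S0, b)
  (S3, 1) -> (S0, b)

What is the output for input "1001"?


Step-by-step:
  (S0, 1) -> (S2, a)
  (S2, 0) -> (S2, a)
  (S2, 0) -> (S2, a)
  (S2, 1) -> (S1, a)

"aaaa"


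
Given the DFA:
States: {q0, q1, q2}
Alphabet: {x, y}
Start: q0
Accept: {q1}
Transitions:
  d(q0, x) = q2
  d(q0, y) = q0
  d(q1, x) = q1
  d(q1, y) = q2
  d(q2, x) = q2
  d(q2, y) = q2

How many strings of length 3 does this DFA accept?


Enumerating all length-3 strings:
  "xxx" -> q2 [reject]
  "xxy" -> q2 [reject]
  "xyx" -> q2 [reject]
  "xyy" -> q2 [reject]
  "yxx" -> q2 [reject]
  "yxy" -> q2 [reject]
  "yyx" -> q2 [reject]
  "yyy" -> q0 [reject]

0 out of 8


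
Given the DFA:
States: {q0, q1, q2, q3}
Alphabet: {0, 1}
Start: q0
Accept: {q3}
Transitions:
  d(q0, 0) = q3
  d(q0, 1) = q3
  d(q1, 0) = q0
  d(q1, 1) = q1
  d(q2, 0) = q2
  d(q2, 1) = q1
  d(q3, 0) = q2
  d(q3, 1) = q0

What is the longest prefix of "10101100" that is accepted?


Run the DFA, marking each prefix where the state is accepting:
  "" -> q0 [reject]
  "1" -> q3 [accept]
  "10" -> q2 [reject]
  "101" -> q1 [reject]
  "1010" -> q0 [reject]
  "10101" -> q3 [accept]
  "101011" -> q0 [reject]
  "1010110" -> q3 [accept]
  "10101100" -> q2 [reject]

"1010110"


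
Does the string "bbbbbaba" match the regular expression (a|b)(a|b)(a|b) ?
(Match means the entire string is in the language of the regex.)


|string| = 8; first = 'b'; last = 'a'

No, "bbbbbaba" does not match (a|b)(a|b)(a|b)


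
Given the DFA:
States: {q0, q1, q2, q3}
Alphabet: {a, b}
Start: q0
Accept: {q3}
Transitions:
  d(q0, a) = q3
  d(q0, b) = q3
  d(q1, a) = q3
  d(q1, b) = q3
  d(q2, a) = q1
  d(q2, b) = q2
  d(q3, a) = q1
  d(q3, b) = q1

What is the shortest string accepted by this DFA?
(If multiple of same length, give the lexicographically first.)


BFS by string length (lex-first path to each state shown):
  len 0: q0<-""
  len 1: q3<-"a"
Found accept state at length 1.

"a"


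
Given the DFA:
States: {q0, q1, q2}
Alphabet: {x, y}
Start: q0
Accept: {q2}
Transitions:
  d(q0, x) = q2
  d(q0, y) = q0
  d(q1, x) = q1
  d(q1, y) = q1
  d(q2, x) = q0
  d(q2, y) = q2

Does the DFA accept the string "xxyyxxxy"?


Trace: q0 -> q2 -> q0 -> q0 -> q0 -> q2 -> q0 -> q2 -> q2
Final state: q2
Accept states: {q2}

Yes, accepted (final state q2 is an accept state)


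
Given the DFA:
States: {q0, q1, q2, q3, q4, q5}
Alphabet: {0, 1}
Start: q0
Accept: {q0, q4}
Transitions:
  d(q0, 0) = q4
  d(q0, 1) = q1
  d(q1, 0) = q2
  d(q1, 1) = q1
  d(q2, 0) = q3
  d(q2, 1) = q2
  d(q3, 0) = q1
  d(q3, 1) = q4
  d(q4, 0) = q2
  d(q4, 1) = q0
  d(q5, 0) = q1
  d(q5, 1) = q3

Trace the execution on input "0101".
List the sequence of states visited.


Input: 0101
d(q0, 0) = q4
d(q4, 1) = q0
d(q0, 0) = q4
d(q4, 1) = q0


q0 -> q4 -> q0 -> q4 -> q0


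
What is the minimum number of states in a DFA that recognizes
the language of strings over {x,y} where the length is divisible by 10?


States track (length) mod 10.
Need 10 states: one per remainder 0..9; accept = remainder 0.

10


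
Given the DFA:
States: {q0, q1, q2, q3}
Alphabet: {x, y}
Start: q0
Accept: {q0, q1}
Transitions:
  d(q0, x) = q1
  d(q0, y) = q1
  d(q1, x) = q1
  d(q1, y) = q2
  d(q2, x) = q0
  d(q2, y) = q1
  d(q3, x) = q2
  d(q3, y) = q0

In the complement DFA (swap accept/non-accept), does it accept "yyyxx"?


Trace: q0 -> q1 -> q2 -> q1 -> q1 -> q1
Final: q1
Original accept: {q0, q1}
Complement: q1 is in original accept

No, complement rejects (original accepts)


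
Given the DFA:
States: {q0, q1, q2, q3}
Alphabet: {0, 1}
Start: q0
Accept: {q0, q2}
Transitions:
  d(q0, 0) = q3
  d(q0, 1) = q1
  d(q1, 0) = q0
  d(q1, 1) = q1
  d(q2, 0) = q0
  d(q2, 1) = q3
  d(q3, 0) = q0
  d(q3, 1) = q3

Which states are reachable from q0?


BFS from q0:
  layer 0: {q0}
  layer 1: {q1, q3}

{q0, q1, q3}


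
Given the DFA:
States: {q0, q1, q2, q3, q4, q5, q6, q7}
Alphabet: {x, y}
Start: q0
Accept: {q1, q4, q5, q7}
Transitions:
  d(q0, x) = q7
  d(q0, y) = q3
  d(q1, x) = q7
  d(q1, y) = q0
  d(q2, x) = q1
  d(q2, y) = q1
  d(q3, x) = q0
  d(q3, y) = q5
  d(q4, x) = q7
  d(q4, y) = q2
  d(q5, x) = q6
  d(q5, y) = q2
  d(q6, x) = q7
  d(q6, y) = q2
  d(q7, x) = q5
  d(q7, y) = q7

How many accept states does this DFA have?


Accept states listed: {q1, q4, q5, q7}
Counting: q1(1) q4(2) q5(3) q7(4)

4


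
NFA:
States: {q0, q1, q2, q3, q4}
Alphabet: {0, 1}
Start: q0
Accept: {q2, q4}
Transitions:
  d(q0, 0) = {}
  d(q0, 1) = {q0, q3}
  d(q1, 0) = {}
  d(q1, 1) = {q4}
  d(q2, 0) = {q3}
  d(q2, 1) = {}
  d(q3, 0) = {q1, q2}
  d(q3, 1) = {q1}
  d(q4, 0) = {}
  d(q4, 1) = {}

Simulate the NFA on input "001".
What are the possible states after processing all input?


Start: {q0}
  --0--> {}
  --0--> {}
  --1--> {}

{} (empty set, no valid transitions)


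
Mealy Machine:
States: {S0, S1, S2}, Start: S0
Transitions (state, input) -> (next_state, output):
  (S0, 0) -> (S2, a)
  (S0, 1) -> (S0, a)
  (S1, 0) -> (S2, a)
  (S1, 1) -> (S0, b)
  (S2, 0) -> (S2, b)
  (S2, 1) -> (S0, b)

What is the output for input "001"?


Step-by-step:
  (S0, 0) -> (S2, a)
  (S2, 0) -> (S2, b)
  (S2, 1) -> (S0, b)

"abb"


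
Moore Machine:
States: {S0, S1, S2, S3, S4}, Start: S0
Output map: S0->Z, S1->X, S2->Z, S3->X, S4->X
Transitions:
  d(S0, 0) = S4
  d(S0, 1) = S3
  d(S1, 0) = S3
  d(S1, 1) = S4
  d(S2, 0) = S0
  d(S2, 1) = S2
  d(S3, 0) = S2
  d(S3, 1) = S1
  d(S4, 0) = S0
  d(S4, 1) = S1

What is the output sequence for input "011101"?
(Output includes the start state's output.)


Start: S0 (output Z)
  --0--> S4 (output X)
  --1--> S1 (output X)
  --1--> S4 (output X)
  --1--> S1 (output X)
  --0--> S3 (output X)
  --1--> S1 (output X)

"ZXXXXXX"


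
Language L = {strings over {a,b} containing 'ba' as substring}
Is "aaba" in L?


'ba' occurs at index 2

Yes, "aaba" is in L


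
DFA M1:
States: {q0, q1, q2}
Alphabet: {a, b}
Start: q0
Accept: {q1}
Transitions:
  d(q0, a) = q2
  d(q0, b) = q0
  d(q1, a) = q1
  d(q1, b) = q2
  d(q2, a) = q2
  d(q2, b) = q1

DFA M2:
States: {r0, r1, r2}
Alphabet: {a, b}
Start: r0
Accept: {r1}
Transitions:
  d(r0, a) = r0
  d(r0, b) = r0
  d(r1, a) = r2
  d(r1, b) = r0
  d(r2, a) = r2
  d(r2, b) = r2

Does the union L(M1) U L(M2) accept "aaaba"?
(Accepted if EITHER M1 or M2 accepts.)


M1: final=q1 accepted=True
M2: final=r0 accepted=False

Yes, union accepts


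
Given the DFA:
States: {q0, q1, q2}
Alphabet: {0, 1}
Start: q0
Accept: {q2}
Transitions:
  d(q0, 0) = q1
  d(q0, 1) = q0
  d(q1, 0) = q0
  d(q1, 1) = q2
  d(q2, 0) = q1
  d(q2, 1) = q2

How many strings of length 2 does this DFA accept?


Enumerating all length-2 strings:
  "00" -> q0 [reject]
  "01" -> q2 [accept]
  "10" -> q1 [reject]
  "11" -> q0 [reject]

1 out of 4


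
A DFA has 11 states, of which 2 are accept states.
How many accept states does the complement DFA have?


Complement swaps accept and non-accept states.
11 - 2 = 9

9


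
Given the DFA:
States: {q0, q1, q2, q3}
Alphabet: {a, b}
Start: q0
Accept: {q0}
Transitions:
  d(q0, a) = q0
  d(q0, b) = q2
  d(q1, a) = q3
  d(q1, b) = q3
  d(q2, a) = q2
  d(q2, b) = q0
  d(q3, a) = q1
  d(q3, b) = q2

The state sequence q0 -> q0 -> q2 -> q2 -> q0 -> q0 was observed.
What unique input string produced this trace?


Trace back each transition to find the symbol:
  q0 --[a]--> q0
  q0 --[b]--> q2
  q2 --[a]--> q2
  q2 --[b]--> q0
  q0 --[a]--> q0

"ababa"


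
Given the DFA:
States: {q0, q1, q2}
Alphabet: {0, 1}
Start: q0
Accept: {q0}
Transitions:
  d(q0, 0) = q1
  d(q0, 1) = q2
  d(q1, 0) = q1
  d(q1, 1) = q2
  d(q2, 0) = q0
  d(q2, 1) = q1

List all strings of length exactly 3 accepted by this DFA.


All strings of length 3: 8 total
Accepted: 1

"010"


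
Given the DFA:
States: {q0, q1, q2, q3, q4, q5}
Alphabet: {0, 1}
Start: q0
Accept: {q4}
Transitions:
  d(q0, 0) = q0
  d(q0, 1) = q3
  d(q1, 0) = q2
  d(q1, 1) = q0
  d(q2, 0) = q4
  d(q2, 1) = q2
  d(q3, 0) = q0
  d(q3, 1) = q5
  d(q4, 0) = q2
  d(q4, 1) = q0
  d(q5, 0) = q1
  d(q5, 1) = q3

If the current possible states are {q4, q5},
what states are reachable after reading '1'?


Apply transition on '1' from each current state:
  d(q4, 1) = q0
  d(q5, 1) = q3

{q0, q3}


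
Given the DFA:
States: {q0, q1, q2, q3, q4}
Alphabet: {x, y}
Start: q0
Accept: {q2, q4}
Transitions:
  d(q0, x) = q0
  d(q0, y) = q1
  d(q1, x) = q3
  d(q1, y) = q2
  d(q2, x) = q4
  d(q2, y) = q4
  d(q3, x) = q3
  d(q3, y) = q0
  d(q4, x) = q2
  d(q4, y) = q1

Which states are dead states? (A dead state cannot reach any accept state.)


Forward reachability from each state:
  q0 -> reaches accept state q2 (live)
  q1 -> reaches accept state q2 (live)
  q2 -> reaches accept state q2 (live)
  q3 -> reaches accept state q2 (live)
  q4 -> reaches accept state q2 (live)

None (all states can reach an accept state)


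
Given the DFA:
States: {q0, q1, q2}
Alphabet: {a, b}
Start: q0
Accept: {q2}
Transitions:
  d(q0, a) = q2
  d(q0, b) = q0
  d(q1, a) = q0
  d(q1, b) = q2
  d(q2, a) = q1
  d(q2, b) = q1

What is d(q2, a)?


Looking up transition d(q2, a)

q1


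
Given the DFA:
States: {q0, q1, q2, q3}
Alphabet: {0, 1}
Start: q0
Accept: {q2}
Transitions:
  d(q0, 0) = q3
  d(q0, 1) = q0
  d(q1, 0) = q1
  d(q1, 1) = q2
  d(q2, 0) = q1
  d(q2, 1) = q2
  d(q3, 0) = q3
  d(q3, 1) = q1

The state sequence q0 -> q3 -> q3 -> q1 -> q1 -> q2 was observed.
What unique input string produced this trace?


Trace back each transition to find the symbol:
  q0 --[0]--> q3
  q3 --[0]--> q3
  q3 --[1]--> q1
  q1 --[0]--> q1
  q1 --[1]--> q2

"00101"


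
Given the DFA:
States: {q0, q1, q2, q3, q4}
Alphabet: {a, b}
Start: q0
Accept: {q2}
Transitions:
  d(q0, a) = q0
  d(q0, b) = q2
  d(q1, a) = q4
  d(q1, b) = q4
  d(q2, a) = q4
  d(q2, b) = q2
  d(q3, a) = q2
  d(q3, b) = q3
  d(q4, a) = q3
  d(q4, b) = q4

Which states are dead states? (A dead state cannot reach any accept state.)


Forward reachability from each state:
  q0 -> reaches accept state q2 (live)
  q1 -> reaches accept state q2 (live)
  q2 -> reaches accept state q2 (live)
  q3 -> reaches accept state q2 (live)
  q4 -> reaches accept state q2 (live)

None (all states can reach an accept state)


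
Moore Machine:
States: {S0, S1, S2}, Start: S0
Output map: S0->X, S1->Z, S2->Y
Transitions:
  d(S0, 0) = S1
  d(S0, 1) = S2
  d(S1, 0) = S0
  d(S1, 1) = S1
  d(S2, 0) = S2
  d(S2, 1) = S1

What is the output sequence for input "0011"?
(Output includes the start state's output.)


Start: S0 (output X)
  --0--> S1 (output Z)
  --0--> S0 (output X)
  --1--> S2 (output Y)
  --1--> S1 (output Z)

"XZXYZ"


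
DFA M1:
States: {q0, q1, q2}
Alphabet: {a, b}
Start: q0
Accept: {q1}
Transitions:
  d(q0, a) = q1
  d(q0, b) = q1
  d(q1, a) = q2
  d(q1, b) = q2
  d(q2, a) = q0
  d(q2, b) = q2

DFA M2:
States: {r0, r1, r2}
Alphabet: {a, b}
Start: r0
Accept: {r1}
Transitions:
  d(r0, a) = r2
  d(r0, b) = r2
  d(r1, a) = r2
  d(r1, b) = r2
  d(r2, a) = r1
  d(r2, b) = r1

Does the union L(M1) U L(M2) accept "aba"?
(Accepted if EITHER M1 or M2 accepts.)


M1: final=q0 accepted=False
M2: final=r2 accepted=False

No, union rejects (neither accepts)


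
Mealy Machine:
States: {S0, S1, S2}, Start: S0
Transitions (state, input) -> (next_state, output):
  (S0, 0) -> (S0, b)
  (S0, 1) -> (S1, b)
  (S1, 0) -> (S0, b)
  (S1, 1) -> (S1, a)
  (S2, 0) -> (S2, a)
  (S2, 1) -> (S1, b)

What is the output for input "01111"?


Step-by-step:
  (S0, 0) -> (S0, b)
  (S0, 1) -> (S1, b)
  (S1, 1) -> (S1, a)
  (S1, 1) -> (S1, a)
  (S1, 1) -> (S1, a)

"bbaaa"


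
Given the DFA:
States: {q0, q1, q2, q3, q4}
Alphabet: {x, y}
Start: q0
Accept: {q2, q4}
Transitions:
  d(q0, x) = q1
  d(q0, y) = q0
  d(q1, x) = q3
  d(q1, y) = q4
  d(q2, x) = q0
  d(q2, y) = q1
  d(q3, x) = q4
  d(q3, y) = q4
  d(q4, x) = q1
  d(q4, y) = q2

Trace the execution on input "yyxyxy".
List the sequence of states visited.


Input: yyxyxy
d(q0, y) = q0
d(q0, y) = q0
d(q0, x) = q1
d(q1, y) = q4
d(q4, x) = q1
d(q1, y) = q4


q0 -> q0 -> q0 -> q1 -> q4 -> q1 -> q4


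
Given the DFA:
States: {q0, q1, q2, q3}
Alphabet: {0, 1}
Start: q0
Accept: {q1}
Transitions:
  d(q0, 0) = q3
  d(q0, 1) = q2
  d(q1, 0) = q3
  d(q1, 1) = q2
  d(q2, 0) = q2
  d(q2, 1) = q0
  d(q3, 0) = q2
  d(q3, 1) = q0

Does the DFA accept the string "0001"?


Trace: q0 -> q3 -> q2 -> q2 -> q0
Final state: q0
Accept states: {q1}

No, rejected (final state q0 is not an accept state)


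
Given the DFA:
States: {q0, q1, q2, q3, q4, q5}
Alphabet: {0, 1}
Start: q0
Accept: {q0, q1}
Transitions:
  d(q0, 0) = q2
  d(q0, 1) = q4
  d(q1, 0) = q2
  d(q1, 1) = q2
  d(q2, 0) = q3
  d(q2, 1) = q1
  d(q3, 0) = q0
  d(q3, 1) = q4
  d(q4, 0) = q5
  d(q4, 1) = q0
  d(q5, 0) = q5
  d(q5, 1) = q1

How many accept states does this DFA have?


Accept states listed: {q0, q1}
Counting: q0(1) q1(2)

2


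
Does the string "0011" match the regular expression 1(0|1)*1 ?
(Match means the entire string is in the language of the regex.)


|string| = 4; first = '0'; last = '1'

No, "0011" does not match 1(0|1)*1


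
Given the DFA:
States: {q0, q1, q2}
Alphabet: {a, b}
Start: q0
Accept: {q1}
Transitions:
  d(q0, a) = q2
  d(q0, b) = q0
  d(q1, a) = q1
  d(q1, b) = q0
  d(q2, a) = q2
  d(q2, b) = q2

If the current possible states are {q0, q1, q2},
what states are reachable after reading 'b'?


Apply transition on 'b' from each current state:
  d(q0, b) = q0
  d(q1, b) = q0
  d(q2, b) = q2

{q0, q2}


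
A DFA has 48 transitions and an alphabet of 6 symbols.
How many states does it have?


Each state has exactly one transition per symbol.
states = transitions / |alphabet| = 48 / 6 = 8

8


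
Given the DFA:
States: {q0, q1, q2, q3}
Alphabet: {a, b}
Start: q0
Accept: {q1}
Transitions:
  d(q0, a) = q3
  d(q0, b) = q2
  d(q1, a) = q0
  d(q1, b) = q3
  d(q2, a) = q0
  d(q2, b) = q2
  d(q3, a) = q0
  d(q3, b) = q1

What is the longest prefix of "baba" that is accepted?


Run the DFA, marking each prefix where the state is accepting:
  "" -> q0 [reject]
  "b" -> q2 [reject]
  "ba" -> q0 [reject]
  "bab" -> q2 [reject]
  "baba" -> q0 [reject]

No prefix is accepted


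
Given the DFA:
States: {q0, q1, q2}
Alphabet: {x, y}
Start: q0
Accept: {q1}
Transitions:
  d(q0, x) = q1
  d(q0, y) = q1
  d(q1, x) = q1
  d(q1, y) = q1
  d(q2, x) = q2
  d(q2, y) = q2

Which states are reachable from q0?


BFS from q0:
  layer 0: {q0}
  layer 1: {q1}

{q0, q1}


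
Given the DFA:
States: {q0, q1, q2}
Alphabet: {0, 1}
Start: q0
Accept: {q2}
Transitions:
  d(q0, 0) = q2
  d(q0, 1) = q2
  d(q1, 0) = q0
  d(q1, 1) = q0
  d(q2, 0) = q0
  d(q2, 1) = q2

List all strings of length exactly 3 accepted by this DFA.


All strings of length 3: 8 total
Accepted: 6

"000", "001", "011", "100", "101", "111"


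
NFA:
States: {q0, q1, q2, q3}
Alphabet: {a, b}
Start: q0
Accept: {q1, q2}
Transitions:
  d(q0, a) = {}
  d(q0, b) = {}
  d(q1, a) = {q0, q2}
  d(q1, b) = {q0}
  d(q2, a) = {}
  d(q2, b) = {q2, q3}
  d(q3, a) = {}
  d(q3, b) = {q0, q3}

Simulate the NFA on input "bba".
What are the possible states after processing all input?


Start: {q0}
  --b--> {}
  --b--> {}
  --a--> {}

{} (empty set, no valid transitions)


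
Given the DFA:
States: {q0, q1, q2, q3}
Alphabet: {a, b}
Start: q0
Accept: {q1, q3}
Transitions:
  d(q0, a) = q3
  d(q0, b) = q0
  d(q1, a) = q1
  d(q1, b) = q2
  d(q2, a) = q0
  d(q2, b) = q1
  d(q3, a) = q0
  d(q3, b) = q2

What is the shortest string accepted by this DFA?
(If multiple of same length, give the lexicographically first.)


BFS by string length (lex-first path to each state shown):
  len 0: q0<-""
  len 1: q0<-"b", q3<-"a"
Found accept state at length 1.

"a"


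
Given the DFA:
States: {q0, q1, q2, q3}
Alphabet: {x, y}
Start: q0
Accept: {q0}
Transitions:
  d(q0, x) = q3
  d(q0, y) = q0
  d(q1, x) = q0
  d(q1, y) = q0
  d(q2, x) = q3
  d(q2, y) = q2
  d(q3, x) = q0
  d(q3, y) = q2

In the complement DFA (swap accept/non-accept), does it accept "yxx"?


Trace: q0 -> q0 -> q3 -> q0
Final: q0
Original accept: {q0}
Complement: q0 is in original accept

No, complement rejects (original accepts)


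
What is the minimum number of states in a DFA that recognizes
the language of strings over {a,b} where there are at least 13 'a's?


States: count = 0, 1, ..., 12, and a final '>= 13' state.
Total: 13 + 1 = 14. Accept = '>= 13' state.

14


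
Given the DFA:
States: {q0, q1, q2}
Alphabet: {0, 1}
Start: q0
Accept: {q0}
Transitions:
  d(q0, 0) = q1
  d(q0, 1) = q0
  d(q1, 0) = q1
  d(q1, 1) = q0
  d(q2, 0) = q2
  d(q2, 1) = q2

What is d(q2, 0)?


Looking up transition d(q2, 0)

q2


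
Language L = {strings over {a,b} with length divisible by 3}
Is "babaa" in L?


length = 5; 5 mod 3 = 2

No, "babaa" is not in L


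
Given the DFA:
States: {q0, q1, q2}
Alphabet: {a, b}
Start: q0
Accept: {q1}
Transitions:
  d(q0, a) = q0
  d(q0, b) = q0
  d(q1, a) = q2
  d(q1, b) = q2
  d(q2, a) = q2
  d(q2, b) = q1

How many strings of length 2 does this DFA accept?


Enumerating all length-2 strings:
  "aa" -> q0 [reject]
  "ab" -> q0 [reject]
  "ba" -> q0 [reject]
  "bb" -> q0 [reject]

0 out of 4


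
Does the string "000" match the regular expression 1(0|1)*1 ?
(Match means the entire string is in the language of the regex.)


|string| = 3; first = '0'; last = '0'

No, "000" does not match 1(0|1)*1


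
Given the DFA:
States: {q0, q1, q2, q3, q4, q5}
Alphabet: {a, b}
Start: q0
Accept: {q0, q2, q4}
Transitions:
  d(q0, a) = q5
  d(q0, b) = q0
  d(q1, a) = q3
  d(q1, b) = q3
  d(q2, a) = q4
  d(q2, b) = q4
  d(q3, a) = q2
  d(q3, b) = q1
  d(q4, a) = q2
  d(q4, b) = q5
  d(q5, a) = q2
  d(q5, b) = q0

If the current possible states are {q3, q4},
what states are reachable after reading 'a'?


Apply transition on 'a' from each current state:
  d(q3, a) = q2
  d(q4, a) = q2

{q2}


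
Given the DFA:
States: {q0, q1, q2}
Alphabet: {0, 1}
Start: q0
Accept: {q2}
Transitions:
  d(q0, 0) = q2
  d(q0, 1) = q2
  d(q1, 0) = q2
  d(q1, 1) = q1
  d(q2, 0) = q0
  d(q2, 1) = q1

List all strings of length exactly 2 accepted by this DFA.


All strings of length 2: 4 total
Accepted: 0

None


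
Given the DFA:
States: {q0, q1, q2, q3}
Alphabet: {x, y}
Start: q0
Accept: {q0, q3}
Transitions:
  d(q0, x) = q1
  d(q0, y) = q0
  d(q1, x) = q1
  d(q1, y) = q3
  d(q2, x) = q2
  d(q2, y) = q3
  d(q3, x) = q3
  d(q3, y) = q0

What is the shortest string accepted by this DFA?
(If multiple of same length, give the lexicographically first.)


BFS by string length (lex-first path to each state shown):
  len 0: q0<-""
Found accept state at length 0.

"" (empty string)


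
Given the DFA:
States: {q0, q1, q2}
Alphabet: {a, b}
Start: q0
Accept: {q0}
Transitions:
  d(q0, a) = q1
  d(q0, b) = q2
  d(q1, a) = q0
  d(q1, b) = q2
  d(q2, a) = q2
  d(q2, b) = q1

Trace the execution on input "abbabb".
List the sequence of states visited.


Input: abbabb
d(q0, a) = q1
d(q1, b) = q2
d(q2, b) = q1
d(q1, a) = q0
d(q0, b) = q2
d(q2, b) = q1


q0 -> q1 -> q2 -> q1 -> q0 -> q2 -> q1


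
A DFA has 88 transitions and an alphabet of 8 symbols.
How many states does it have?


Each state has exactly one transition per symbol.
states = transitions / |alphabet| = 88 / 8 = 11

11


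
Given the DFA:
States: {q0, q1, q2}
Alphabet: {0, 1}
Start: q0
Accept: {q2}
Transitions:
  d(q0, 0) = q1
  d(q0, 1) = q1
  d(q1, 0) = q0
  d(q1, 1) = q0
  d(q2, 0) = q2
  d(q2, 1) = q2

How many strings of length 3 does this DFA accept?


Enumerating all length-3 strings:
  "000" -> q1 [reject]
  "001" -> q1 [reject]
  "010" -> q1 [reject]
  "011" -> q1 [reject]
  "100" -> q1 [reject]
  "101" -> q1 [reject]
  "110" -> q1 [reject]
  "111" -> q1 [reject]

0 out of 8


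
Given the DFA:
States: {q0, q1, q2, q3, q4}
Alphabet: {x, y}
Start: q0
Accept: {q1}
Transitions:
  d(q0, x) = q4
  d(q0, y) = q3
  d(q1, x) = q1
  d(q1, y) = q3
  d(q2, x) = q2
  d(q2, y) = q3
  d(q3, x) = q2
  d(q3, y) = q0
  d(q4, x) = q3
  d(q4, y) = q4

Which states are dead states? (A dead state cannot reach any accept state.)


Forward reachability from each state:
  q0 -> reaches {q0, q2, q3, q4}, no accept state (dead)
  q1 -> reaches accept state q1 (live)
  q2 -> reaches {q0, q2, q3, q4}, no accept state (dead)
  q3 -> reaches {q0, q2, q3, q4}, no accept state (dead)
  q4 -> reaches {q0, q2, q3, q4}, no accept state (dead)

{q0, q2, q3, q4}


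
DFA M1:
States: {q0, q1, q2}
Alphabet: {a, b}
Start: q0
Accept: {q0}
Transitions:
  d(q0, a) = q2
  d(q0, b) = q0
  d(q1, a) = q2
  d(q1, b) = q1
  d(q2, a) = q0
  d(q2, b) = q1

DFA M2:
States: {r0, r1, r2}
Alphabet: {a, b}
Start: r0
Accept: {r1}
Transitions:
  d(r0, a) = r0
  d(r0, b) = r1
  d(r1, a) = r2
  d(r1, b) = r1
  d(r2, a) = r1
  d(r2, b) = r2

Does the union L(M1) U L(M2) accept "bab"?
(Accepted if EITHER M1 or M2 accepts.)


M1: final=q1 accepted=False
M2: final=r2 accepted=False

No, union rejects (neither accepts)


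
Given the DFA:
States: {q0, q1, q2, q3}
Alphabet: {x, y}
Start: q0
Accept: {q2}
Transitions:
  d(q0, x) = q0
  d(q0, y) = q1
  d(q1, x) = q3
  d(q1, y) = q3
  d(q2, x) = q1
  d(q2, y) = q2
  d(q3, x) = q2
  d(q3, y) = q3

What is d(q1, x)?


Looking up transition d(q1, x)

q3


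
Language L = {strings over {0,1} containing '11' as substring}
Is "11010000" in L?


'11' occurs at index 0

Yes, "11010000" is in L


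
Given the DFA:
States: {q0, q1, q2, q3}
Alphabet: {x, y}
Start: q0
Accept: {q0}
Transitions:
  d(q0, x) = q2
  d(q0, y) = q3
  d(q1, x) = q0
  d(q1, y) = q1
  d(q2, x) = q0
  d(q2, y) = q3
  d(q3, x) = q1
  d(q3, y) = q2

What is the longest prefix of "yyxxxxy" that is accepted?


Run the DFA, marking each prefix where the state is accepting:
  "" -> q0 [accept]
  "y" -> q3 [reject]
  "yy" -> q2 [reject]
  "yyx" -> q0 [accept]
  "yyxx" -> q2 [reject]
  "yyxxx" -> q0 [accept]
  "yyxxxx" -> q2 [reject]
  "yyxxxxy" -> q3 [reject]

"yyxxx"


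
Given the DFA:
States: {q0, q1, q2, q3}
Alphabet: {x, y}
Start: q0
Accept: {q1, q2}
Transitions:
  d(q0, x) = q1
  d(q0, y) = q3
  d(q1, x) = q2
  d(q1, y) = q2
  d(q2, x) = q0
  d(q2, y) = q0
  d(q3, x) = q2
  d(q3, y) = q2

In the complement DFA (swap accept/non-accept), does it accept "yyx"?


Trace: q0 -> q3 -> q2 -> q0
Final: q0
Original accept: {q1, q2}
Complement: q0 is not in original accept

Yes, complement accepts (original rejects)


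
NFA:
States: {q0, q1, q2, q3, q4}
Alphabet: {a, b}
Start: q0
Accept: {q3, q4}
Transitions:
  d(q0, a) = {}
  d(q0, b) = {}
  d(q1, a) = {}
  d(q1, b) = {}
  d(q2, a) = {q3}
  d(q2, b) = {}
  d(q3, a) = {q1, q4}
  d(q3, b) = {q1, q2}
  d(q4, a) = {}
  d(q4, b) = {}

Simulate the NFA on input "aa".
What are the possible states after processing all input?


Start: {q0}
  --a--> {}
  --a--> {}

{} (empty set, no valid transitions)


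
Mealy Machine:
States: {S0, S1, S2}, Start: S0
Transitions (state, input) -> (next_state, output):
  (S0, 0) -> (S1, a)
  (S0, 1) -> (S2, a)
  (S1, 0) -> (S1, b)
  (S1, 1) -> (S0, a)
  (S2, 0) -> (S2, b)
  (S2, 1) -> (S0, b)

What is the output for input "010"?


Step-by-step:
  (S0, 0) -> (S1, a)
  (S1, 1) -> (S0, a)
  (S0, 0) -> (S1, a)

"aaa"


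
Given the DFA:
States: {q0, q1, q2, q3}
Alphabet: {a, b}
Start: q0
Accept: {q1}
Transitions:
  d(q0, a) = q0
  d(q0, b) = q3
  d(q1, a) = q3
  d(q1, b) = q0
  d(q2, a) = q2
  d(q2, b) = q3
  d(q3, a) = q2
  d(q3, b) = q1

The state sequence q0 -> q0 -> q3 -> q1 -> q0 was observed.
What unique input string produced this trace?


Trace back each transition to find the symbol:
  q0 --[a]--> q0
  q0 --[b]--> q3
  q3 --[b]--> q1
  q1 --[b]--> q0

"abbb"


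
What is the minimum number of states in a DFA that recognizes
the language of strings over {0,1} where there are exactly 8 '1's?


States: count = 0, 1, ..., 8 (that's 9 states), plus a dead state for count > 8.
Total: 9 + 1 = 10. Accept = count-8 state.

10


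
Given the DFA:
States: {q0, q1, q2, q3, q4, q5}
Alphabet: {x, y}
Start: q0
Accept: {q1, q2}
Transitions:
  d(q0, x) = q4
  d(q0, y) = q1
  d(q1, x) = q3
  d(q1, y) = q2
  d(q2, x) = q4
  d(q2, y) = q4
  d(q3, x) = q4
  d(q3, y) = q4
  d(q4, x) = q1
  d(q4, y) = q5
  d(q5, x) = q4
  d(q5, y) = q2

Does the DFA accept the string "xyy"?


Trace: q0 -> q4 -> q5 -> q2
Final state: q2
Accept states: {q1, q2}

Yes, accepted (final state q2 is an accept state)
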